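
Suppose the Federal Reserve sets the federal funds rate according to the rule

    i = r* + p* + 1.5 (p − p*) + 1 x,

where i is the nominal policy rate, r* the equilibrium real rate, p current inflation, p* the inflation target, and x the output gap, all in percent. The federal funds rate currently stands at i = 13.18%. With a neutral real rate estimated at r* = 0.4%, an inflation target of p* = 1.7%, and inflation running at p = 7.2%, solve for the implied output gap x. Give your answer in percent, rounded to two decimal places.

1 x = 13.18 − 0.4 − 1.7 − 1.5 × (7.2 − 1.7) = 2.83
x = 2.83 / 1 = 2.83

2.83%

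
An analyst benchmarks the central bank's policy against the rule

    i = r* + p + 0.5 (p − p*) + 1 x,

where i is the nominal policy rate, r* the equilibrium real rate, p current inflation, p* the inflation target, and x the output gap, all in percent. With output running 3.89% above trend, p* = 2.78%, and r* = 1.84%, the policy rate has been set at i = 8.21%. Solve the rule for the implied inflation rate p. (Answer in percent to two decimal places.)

Output 3.89% above potential → x = 3.89.
Collecting p: i = r* + (1 + 0.5) p − 0.5 p* + 1 x
1.5 p = 8.21 − 1.84 + 0.5 × 2.78 − 1 × 3.89 = 3.87
p = 3.87 / 1.5 = 2.58

2.58%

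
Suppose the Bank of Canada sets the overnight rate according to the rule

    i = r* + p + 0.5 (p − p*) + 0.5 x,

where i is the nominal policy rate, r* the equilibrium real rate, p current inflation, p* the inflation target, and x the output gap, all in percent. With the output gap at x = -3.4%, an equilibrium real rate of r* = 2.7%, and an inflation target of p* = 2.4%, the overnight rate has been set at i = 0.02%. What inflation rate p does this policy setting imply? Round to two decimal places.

Collecting p: i = r* + (1 + 0.5) p − 0.5 p* + 0.5 x
1.5 p = 0.02 − 2.7 + 0.5 × 2.4 − 0.5 × (-3.4) = 0.22
p = 0.22 / 1.5 = 0.15

0.15%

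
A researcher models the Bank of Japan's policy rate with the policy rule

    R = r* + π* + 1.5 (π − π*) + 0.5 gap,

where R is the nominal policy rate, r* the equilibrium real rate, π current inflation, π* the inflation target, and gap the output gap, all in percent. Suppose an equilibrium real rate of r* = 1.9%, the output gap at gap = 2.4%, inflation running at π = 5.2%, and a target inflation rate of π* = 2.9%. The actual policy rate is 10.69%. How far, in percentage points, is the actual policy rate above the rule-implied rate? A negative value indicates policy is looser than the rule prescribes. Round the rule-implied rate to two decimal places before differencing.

R = 1.9 + 2.9 + 1.5 × (5.2 − 2.9) + 0.5 × 2.4
   = 1.9 + 2.9 + 3.45 + 1.2 = 9.45
Deviation = 10.69 − 9.45 = 1.24 pp.

1.24 pp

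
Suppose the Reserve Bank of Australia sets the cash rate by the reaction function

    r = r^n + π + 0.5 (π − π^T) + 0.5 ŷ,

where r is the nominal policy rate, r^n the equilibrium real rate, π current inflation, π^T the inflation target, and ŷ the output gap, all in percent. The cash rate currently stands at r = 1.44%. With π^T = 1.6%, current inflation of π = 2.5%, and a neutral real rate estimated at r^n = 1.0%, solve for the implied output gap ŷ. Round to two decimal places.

-5.02%

0.5 ŷ = 1.44 − 1.0 − 2.5 − 0.5 × (2.5 − 1.6) = -2.51
ŷ = -2.51 / 0.5 = -5.02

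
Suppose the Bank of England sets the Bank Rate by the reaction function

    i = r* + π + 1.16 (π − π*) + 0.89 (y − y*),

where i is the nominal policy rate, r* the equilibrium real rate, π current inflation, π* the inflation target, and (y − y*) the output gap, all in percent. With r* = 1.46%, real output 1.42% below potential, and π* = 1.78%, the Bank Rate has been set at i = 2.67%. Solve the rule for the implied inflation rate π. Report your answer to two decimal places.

2.10%

Output 1.42% below potential → (y − y*) = -1.42.
Collecting π: i = r* + (1 + 1.16) π − 1.16 π* + 0.89 (y − y*)
2.16 π = 2.67 − 1.46 + 1.16 × 1.78 − 0.89 × (-1.42) = 4.5386
π = 4.5386 / 2.16 = 2.10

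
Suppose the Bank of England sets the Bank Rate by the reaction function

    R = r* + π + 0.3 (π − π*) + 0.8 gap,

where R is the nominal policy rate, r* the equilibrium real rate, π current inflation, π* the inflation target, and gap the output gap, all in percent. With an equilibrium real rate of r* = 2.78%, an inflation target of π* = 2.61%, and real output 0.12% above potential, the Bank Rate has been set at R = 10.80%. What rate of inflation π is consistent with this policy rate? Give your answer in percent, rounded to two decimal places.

6.70%

Output 0.12% above potential → gap = 0.12.
Collecting π: R = r* + (1 + 0.3) π − 0.3 π* + 0.8 gap
1.3 π = 10.80 − 2.78 + 0.3 × 2.61 − 0.8 × 0.12 = 8.707
π = 8.707 / 1.3 = 6.70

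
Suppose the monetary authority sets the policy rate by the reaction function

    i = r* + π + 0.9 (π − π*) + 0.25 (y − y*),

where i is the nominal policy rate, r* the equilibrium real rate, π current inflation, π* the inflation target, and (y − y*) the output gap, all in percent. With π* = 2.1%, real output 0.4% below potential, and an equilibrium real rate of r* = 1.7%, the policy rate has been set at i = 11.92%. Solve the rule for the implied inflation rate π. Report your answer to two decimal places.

Output 0.4% below potential → (y − y*) = -0.4.
Collecting π: i = r* + (1 + 0.9) π − 0.9 π* + 0.25 (y − y*)
1.9 π = 11.92 − 1.7 + 0.9 × 2.1 − 0.25 × (-0.4) = 12.21
π = 12.21 / 1.9 = 6.43

6.43%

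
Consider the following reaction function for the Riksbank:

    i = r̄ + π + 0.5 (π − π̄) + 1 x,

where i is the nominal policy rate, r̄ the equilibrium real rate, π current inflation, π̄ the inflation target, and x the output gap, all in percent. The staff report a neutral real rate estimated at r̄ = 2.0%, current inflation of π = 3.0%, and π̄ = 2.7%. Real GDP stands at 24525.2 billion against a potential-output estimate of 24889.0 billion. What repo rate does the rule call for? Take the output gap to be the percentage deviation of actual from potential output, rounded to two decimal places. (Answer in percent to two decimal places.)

3.69%

Output gap = 100 × (24525.2 − 24889.0) / 24889.0 = -1.46%.
i = 2.00 + 3.00 + 0.5 × (3.00 − 2.70) + 1 × (-1.46)
   = 2.00 + 3 + 0.15 − 1.46 = 3.69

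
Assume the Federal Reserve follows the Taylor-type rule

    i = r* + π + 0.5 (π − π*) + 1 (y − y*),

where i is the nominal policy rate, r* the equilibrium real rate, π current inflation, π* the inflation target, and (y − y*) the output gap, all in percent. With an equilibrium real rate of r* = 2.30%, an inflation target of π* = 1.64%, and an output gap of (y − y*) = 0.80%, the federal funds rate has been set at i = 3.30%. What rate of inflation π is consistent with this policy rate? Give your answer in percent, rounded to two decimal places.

Collecting π: i = r* + (1 + 0.5) π − 0.5 π* + 1 (y − y*)
1.5 π = 3.30 − 2.30 + 0.5 × 1.64 − 1 × 0.80 = 1.02
π = 1.02 / 1.5 = 0.68

0.68%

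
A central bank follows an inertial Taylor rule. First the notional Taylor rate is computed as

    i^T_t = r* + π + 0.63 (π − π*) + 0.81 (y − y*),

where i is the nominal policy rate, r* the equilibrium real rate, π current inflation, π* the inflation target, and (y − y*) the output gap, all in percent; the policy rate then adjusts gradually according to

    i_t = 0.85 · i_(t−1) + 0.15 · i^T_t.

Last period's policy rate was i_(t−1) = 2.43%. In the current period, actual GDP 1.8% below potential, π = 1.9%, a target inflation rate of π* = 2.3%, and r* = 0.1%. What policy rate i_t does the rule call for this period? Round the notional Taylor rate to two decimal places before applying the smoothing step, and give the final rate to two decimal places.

Output 1.8% below potential → (y − y*) = -1.8.
i^T_t = 0.1 + 1.9 + 0.63 × (1.9 − 2.3) + 0.81 × (-1.8)
   = 0.1 + 1.9 − 0.252 − 1.458 = 0.29
i_t = 0.85 × 2.43 + 0.15 × 0.29 = 2.0655 + 0.0435 = 2.11

2.11%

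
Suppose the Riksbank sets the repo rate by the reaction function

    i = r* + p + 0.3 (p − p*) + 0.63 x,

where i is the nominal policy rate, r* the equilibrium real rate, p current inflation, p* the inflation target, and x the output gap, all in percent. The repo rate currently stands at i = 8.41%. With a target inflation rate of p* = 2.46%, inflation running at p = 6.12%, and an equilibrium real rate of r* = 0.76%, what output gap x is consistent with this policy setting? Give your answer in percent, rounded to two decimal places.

0.69%

0.63 x = 8.41 − 0.76 − 6.12 − 0.3 × (6.12 − 2.46) = 0.432
x = 0.432 / 0.63 = 0.69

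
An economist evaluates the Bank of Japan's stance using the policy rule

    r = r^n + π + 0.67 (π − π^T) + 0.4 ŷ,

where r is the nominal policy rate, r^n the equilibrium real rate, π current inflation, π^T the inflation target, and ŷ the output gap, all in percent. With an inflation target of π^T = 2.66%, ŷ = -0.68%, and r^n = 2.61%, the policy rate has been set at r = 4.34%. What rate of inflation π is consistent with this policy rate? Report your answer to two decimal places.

2.27%

Collecting π: r = r^n + (1 + 0.67) π − 0.67 π^T + 0.4 ŷ
1.67 π = 4.34 − 2.61 + 0.67 × 2.66 − 0.4 × (-0.68) = 3.7842
π = 3.7842 / 1.67 = 2.27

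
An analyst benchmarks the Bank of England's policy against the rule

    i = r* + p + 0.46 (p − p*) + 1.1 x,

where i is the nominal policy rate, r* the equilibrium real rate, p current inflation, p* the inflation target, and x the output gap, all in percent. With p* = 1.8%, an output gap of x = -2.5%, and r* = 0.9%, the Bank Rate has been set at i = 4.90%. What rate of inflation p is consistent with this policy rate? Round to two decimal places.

Collecting p: i = r* + (1 + 0.46) p − 0.46 p* + 1.1 x
1.46 p = 4.90 − 0.9 + 0.46 × 1.8 − 1.1 × (-2.5) = 7.578
p = 7.578 / 1.46 = 5.19

5.19%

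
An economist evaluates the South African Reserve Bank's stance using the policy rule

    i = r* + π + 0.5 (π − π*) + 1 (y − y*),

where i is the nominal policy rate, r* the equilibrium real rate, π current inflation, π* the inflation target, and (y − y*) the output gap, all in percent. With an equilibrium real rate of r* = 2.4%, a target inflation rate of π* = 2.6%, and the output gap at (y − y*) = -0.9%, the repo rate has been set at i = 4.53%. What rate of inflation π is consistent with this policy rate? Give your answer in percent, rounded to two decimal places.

2.89%

Collecting π: i = r* + (1 + 0.5) π − 0.5 π* + 1 (y − y*)
1.5 π = 4.53 − 2.4 + 0.5 × 2.6 − 1 × (-0.9) = 4.33
π = 4.33 / 1.5 = 2.89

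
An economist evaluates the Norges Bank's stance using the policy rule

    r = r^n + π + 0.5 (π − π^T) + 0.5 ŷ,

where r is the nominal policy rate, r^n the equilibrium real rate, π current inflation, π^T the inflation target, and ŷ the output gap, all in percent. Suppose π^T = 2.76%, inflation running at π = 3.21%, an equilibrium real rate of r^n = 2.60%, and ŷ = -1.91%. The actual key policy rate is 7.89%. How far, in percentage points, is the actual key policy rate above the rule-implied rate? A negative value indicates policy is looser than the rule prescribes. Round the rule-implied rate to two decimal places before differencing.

r = 2.60 + 3.21 + 0.5 × (3.21 − 2.76) + 0.5 × (-1.91)
   = 2.60 + 3.21 + 0.225 − 0.955 = 5.08
Deviation = 7.89 − 5.08 = 2.81 pp.

2.81 pp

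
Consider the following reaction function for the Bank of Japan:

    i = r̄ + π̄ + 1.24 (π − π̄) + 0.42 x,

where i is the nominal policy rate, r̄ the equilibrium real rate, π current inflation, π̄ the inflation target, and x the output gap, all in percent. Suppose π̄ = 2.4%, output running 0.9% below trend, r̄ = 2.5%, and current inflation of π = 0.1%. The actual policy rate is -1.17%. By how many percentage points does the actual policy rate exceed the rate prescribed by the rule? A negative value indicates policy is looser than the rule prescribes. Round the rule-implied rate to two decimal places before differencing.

Output 0.9% below potential → x = -0.9.
i = 2.5 + 2.4 + 1.24 × (0.1 − 2.4) + 0.42 × (-0.9)
   = 2.5 + 2.4 − 2.852 − 0.378 = 1.67
Deviation = -1.17 − 1.67 = -2.84 pp.

-2.84 pp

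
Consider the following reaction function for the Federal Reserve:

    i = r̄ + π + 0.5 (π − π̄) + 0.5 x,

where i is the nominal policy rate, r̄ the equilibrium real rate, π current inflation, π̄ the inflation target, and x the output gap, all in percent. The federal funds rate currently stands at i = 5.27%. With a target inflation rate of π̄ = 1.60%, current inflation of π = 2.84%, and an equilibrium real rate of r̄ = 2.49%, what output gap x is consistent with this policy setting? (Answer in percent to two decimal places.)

0.5 x = 5.27 − 2.49 − 2.84 − 0.5 × (2.84 − 1.60) = -0.68
x = -0.68 / 0.5 = -1.36

-1.36%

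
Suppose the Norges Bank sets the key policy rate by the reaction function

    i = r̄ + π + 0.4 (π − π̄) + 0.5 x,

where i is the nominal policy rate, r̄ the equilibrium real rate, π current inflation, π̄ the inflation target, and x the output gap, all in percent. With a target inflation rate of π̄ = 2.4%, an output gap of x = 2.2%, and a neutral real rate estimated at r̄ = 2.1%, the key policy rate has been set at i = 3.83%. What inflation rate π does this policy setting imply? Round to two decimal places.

Collecting π: i = r̄ + (1 + 0.4) π − 0.4 π̄ + 0.5 x
1.4 π = 3.83 − 2.1 + 0.4 × 2.4 − 0.5 × 2.2 = 1.59
π = 1.59 / 1.4 = 1.14

1.14%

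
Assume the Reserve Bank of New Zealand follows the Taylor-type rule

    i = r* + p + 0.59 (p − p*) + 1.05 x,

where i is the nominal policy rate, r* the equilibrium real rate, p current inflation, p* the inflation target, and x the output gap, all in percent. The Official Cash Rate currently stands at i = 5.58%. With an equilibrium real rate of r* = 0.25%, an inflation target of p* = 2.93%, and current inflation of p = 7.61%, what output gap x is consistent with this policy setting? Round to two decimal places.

-4.80%

1.05 x = 5.58 − 0.25 − 7.61 − 0.59 × (7.61 − 2.93) = -5.0412
x = -5.0412 / 1.05 = -4.80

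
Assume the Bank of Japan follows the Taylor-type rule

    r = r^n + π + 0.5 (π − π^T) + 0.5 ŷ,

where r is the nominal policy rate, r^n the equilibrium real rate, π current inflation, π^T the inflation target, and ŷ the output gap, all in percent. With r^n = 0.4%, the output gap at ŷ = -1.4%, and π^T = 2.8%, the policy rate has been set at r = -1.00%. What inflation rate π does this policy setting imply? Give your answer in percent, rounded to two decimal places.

0.47%

Collecting π: r = r^n + (1 + 0.5) π − 0.5 π^T + 0.5 ŷ
1.5 π = -1.00 − 0.4 + 0.5 × 2.8 − 0.5 × (-1.4) = 0.7
π = 0.7 / 1.5 = 0.47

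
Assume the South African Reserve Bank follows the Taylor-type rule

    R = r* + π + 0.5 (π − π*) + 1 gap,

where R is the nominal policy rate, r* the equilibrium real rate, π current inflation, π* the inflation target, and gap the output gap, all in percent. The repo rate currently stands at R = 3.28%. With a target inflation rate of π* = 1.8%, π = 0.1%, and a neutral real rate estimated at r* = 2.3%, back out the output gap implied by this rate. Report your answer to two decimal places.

1 gap = 3.28 − 2.3 − 0.1 − 0.5 × (0.1 − 1.8) = 1.73
gap = 1.73 / 1 = 1.73

1.73%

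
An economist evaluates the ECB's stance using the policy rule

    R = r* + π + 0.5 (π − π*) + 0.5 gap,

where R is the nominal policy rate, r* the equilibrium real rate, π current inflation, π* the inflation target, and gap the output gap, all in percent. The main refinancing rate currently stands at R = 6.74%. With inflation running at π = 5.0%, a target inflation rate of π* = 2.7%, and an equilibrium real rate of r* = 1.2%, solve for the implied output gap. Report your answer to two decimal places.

-1.22%

0.5 gap = 6.74 − 1.2 − 5.0 − 0.5 × (5.0 − 2.7) = -0.61
gap = -0.61 / 0.5 = -1.22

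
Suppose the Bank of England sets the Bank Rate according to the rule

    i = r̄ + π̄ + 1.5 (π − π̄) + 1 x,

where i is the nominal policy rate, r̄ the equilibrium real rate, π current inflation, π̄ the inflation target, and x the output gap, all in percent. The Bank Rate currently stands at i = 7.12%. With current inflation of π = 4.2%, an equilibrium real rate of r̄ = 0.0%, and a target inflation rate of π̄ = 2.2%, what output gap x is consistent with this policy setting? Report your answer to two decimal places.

1.92%

1 x = 7.12 − 0.0 − 2.2 − 1.5 × (4.2 − 2.2) = 1.92
x = 1.92 / 1 = 1.92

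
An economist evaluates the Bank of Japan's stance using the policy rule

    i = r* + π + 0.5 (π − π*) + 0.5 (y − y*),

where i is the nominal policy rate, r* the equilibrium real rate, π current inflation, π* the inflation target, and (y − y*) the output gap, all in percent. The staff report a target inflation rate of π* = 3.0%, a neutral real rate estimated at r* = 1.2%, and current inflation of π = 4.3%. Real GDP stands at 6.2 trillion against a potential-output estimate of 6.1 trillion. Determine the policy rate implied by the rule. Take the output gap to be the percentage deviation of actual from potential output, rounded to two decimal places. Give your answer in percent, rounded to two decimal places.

6.97%

Output gap = 100 × (6.2 − 6.1) / 6.1 = 1.64%.
i = 1.20 + 4.30 + 0.5 × (4.30 − 3.00) + 0.5 × 1.64
   = 1.20 + 4.3 + 0.65 + 0.82 = 6.97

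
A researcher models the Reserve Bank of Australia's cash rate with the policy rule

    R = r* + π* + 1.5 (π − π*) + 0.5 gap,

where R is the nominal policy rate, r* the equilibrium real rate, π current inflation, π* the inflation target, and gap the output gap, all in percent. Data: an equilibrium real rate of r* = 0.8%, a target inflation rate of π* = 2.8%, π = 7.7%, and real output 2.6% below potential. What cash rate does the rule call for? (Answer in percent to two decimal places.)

Output 2.6% below potential → gap = -2.6.
R = 0.8 + 2.8 + 1.5 × (7.7 − 2.8) + 0.5 × (-2.6)
   = 0.8 + 2.8 + 7.35 − 1.3 = 9.65

9.65%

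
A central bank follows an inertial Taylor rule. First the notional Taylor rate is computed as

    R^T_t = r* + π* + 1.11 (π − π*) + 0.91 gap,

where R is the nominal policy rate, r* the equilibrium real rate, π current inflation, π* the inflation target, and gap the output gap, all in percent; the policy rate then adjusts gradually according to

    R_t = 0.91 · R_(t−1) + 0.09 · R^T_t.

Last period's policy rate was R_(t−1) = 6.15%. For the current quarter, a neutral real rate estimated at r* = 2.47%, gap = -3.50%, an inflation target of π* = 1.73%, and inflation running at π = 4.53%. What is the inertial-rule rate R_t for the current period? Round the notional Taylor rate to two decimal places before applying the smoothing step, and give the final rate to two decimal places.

5.97%

R^T_t = 2.47 + 1.73 + 1.11 × (4.53 − 1.73) + 0.91 × (-3.50)
   = 2.47 + 1.73 + 3.108 − 3.185 = 4.12
R_t = 0.91 × 6.15 + 0.09 × 4.12 = 5.5965 + 0.3708 = 5.97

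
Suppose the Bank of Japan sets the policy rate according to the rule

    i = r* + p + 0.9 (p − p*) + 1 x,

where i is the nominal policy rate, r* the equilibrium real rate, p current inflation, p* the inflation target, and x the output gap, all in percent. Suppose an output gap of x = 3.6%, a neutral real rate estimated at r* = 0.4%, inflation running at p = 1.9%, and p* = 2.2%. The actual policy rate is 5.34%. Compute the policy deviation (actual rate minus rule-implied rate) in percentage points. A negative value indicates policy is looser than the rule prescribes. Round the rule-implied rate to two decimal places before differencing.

i = 0.4 + 1.9 + 0.9 × (1.9 − 2.2) + 1 × 3.6
   = 0.4 + 1.9 − 0.27 + 3.6 = 5.63
Deviation = 5.34 − 5.63 = -0.29 pp.

-0.29 pp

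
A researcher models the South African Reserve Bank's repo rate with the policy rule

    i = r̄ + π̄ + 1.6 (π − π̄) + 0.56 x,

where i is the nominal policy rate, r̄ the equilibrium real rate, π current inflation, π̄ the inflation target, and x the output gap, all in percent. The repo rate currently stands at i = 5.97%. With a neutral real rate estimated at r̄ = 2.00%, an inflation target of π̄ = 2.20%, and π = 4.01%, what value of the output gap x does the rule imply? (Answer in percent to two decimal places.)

0.56 x = 5.97 − 2.00 − 2.20 − 1.6 × (4.01 − 2.20) = -1.126
x = -1.126 / 0.56 = -2.01

-2.01%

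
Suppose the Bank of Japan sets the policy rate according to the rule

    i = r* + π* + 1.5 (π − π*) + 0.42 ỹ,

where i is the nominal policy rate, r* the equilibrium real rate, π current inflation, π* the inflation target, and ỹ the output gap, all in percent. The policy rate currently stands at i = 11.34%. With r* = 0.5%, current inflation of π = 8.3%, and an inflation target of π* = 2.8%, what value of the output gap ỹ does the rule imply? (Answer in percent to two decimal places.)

0.42 ỹ = 11.34 − 0.5 − 2.8 − 1.5 × (8.3 − 2.8) = -0.21
ỹ = -0.21 / 0.42 = -0.50

-0.50%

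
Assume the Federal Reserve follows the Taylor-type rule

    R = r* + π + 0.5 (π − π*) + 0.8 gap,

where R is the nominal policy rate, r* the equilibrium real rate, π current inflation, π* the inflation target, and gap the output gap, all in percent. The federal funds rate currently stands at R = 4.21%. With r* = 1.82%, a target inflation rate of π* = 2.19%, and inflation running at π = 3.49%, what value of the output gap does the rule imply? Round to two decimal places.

-2.19%

0.8 gap = 4.21 − 1.82 − 3.49 − 0.5 × (3.49 − 2.19) = -1.75
gap = -1.75 / 0.8 = -2.19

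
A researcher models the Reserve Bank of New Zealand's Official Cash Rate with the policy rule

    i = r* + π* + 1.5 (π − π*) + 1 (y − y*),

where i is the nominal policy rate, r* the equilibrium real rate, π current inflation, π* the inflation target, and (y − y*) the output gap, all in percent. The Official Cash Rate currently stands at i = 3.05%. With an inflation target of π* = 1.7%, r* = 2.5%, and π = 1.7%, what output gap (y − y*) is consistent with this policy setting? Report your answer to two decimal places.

-1.15%

1 (y − y*) = 3.05 − 2.5 − 1.7 − 1.5 × (1.7 − 1.7) = -1.15
(y − y*) = -1.15 / 1 = -1.15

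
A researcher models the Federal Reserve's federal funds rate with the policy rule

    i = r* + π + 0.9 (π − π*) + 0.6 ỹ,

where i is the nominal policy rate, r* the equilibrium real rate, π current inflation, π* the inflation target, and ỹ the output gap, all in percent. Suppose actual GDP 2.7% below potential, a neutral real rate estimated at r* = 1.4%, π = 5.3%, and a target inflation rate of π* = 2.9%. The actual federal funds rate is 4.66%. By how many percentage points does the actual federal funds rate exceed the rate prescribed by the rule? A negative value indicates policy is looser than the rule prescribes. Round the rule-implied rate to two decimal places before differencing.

Output 2.7% below potential → ỹ = -2.7.
i = 1.4 + 5.3 + 0.9 × (5.3 − 2.9) + 0.6 × (-2.7)
   = 1.4 + 5.3 + 2.16 − 1.62 = 7.24
Deviation = 4.66 − 7.24 = -2.58 pp.

-2.58 pp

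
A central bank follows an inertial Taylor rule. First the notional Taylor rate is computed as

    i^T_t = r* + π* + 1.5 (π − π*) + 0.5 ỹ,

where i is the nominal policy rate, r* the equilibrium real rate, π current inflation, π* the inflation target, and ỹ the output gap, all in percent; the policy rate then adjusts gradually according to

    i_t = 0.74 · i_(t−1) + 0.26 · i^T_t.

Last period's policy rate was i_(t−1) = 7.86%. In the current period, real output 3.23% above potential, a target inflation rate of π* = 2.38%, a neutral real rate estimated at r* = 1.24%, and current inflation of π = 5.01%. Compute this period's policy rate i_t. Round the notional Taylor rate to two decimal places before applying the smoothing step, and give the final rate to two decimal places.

8.20%

Output 3.23% above potential → ỹ = 3.23.
i^T_t = 1.24 + 2.38 + 1.5 × (5.01 − 2.38) + 0.5 × 3.23
   = 1.24 + 2.38 + 3.945 + 1.615 = 9.18
i_t = 0.74 × 7.86 + 0.26 × 9.18 = 5.8164 + 2.3868 = 8.20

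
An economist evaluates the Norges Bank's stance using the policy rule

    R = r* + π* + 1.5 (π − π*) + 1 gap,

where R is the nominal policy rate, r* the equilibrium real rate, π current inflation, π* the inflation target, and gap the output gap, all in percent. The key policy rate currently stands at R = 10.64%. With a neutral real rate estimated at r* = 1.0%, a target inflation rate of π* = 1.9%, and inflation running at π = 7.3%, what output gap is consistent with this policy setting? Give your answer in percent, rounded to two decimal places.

1 gap = 10.64 − 1.0 − 1.9 − 1.5 × (7.3 − 1.9) = -0.36
gap = -0.36 / 1 = -0.36

-0.36%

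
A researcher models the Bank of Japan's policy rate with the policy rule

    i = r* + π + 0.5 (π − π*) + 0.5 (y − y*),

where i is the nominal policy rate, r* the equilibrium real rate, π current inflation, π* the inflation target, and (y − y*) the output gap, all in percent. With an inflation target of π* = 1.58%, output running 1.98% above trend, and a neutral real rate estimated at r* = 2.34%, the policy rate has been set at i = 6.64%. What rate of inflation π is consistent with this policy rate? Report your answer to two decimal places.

2.73%

Output 1.98% above potential → (y − y*) = 1.98.
Collecting π: i = r* + (1 + 0.5) π − 0.5 π* + 0.5 (y − y*)
1.5 π = 6.64 − 2.34 + 0.5 × 1.58 − 0.5 × 1.98 = 4.1
π = 4.1 / 1.5 = 2.73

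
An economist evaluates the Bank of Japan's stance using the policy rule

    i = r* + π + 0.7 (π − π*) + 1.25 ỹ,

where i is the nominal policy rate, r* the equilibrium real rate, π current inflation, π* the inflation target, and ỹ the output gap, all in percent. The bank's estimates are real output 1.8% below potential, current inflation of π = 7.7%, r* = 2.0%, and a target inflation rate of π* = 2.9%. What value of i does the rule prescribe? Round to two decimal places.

Output 1.8% below potential → ỹ = -1.8.
i = 2.0 + 7.7 + 0.7 × (7.7 − 2.9) + 1.25 × (-1.8)
   = 2.0 + 7.7 + 3.36 − 2.25 = 10.81

10.81%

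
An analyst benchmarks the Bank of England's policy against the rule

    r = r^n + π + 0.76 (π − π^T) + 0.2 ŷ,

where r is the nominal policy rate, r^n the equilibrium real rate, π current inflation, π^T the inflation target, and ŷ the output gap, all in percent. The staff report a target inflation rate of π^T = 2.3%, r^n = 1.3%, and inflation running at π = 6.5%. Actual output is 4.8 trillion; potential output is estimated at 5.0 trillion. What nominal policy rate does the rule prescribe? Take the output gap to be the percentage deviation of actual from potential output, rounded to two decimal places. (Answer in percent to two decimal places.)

Output gap = 100 × (4.8 − 5.0) / 5.0 = -4.00%.
r = 1.30 + 6.50 + 0.76 × (6.50 − 2.30) + 0.2 × (-4.00)
   = 1.30 + 6.5 + 3.192 − 0.8 = 10.19

10.19%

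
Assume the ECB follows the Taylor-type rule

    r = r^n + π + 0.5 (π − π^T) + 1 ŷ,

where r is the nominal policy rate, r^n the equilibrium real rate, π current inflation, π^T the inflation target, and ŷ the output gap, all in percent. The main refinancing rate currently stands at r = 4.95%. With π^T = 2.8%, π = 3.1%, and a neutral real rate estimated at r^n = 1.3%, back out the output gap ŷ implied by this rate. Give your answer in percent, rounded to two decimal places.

0.40%

1 ŷ = 4.95 − 1.3 − 3.1 − 0.5 × (3.1 − 2.8) = 0.4
ŷ = 0.4 / 1 = 0.40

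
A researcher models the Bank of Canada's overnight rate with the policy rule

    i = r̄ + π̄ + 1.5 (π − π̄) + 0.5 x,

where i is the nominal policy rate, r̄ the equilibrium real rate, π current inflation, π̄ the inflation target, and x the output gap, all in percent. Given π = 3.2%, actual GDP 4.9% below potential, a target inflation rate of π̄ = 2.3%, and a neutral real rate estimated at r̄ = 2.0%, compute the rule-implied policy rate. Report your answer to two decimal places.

Output 4.9% below potential → x = -4.9.
i = 2.0 + 2.3 + 1.5 × (3.2 − 2.3) + 0.5 × (-4.9)
   = 2.0 + 2.3 + 1.35 − 2.45 = 3.20

3.20%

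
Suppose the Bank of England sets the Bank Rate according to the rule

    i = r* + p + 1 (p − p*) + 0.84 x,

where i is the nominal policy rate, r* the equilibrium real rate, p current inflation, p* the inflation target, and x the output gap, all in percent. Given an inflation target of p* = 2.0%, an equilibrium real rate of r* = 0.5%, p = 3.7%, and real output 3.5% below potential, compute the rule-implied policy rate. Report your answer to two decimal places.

2.96%

Output 3.5% below potential → x = -3.5.
i = 0.5 + 3.7 + 1 × (3.7 − 2.0) + 0.84 × (-3.5)
   = 0.5 + 3.7 + 1.7 − 2.94 = 2.96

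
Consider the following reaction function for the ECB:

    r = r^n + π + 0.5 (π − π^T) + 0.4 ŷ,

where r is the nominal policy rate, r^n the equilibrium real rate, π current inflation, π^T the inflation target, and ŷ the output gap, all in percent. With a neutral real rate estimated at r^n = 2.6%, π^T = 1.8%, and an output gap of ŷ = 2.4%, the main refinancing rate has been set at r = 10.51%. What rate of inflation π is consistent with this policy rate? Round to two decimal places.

5.23%

Collecting π: r = r^n + (1 + 0.5) π − 0.5 π^T + 0.4 ŷ
1.5 π = 10.51 − 2.6 + 0.5 × 1.8 − 0.4 × 2.4 = 7.85
π = 7.85 / 1.5 = 5.23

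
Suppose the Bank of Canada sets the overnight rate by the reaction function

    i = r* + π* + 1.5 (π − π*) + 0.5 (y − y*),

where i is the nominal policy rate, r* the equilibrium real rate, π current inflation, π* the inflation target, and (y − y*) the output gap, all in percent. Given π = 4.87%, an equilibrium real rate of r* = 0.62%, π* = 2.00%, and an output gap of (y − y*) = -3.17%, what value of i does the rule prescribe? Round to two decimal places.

5.34%

i = 0.62 + 2.00 + 1.5 × (4.87 − 2.00) + 0.5 × (-3.17)
   = 0.62 + 2 + 4.305 − 1.585 = 5.34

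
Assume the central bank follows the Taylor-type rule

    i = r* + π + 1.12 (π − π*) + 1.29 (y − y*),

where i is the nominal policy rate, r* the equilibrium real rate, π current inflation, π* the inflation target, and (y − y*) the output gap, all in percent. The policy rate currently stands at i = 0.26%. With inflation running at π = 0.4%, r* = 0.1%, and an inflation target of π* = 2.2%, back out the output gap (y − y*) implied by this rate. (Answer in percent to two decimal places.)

1.29 (y − y*) = 0.26 − 0.1 − 0.4 − 1.12 × (0.4 − 2.2) = 1.776
(y − y*) = 1.776 / 1.29 = 1.38

1.38%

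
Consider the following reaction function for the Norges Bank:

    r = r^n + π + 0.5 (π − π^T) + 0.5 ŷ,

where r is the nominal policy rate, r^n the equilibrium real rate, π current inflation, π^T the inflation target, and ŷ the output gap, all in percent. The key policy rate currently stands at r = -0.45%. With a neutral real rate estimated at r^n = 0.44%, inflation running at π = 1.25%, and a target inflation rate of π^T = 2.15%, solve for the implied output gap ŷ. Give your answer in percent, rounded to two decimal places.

-3.38%

0.5 ŷ = -0.45 − 0.44 − 1.25 − 0.5 × (1.25 − 2.15) = -1.69
ŷ = -1.69 / 0.5 = -3.38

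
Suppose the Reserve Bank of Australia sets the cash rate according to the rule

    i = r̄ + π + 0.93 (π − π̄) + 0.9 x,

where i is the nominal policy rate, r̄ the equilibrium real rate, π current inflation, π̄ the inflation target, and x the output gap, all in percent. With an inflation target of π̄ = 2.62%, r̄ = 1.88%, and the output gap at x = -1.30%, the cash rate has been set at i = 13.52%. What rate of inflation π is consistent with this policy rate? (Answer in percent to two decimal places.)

Collecting π: i = r̄ + (1 + 0.93) π − 0.93 π̄ + 0.9 x
1.93 π = 13.52 − 1.88 + 0.93 × 2.62 − 0.9 × (-1.30) = 15.2466
π = 15.2466 / 1.93 = 7.90

7.90%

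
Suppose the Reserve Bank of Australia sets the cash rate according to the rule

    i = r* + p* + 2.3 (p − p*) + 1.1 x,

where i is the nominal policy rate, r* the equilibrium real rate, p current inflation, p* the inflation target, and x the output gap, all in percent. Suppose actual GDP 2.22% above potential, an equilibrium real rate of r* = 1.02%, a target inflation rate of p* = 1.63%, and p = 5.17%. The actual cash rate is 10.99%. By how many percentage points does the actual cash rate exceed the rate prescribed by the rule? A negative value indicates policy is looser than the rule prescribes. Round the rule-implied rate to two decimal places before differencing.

-2.24 pp

Output 2.22% above potential → x = 2.22.
i = 1.02 + 1.63 + 2.3 × (5.17 − 1.63) + 1.1 × 2.22
   = 1.02 + 1.63 + 8.142 + 2.442 = 13.23
Deviation = 10.99 − 13.23 = -2.24 pp.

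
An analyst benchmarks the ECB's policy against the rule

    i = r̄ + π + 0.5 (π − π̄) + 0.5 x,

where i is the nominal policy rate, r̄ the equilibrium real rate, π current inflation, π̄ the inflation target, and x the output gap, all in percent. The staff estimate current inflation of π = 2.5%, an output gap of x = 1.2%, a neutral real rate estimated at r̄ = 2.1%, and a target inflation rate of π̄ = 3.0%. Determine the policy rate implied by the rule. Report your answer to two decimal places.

4.95%

i = 2.1 + 2.5 + 0.5 × (2.5 − 3.0) + 0.5 × 1.2
   = 2.1 + 2.5 − 0.25 + 0.6 = 4.95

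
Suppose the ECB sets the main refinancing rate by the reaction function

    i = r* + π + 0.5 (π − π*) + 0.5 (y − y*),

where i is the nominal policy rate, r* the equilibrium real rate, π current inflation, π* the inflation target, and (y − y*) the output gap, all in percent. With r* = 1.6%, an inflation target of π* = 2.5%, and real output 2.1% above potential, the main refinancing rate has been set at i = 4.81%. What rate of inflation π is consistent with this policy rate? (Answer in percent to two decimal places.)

2.27%

Output 2.1% above potential → (y − y*) = 2.1.
Collecting π: i = r* + (1 + 0.5) π − 0.5 π* + 0.5 (y − y*)
1.5 π = 4.81 − 1.6 + 0.5 × 2.5 − 0.5 × 2.1 = 3.41
π = 3.41 / 1.5 = 2.27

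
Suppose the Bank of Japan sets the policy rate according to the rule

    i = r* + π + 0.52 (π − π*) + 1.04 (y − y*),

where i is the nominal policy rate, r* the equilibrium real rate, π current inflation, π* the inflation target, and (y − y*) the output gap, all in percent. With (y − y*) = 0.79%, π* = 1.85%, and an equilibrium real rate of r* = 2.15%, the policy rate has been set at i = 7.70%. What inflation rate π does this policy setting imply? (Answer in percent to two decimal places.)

3.74%

Collecting π: i = r* + (1 + 0.52) π − 0.52 π* + 1.04 (y − y*)
1.52 π = 7.70 − 2.15 + 0.52 × 1.85 − 1.04 × 0.79 = 5.6904
π = 5.6904 / 1.52 = 3.74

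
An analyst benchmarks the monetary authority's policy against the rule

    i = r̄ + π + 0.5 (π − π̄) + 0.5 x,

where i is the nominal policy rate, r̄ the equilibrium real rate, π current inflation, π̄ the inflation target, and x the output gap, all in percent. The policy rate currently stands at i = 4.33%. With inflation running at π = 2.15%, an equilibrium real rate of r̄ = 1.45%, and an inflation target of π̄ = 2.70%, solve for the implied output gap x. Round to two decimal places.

0.5 x = 4.33 − 1.45 − 2.15 − 0.5 × (2.15 − 2.70) = 1.005
x = 1.005 / 0.5 = 2.01

2.01%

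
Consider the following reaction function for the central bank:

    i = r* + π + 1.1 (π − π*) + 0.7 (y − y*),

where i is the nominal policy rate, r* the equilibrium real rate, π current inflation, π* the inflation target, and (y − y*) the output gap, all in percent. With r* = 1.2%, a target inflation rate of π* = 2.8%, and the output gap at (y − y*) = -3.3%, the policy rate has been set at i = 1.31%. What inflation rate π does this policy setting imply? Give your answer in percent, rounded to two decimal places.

Collecting π: i = r* + (1 + 1.1) π − 1.1 π* + 0.7 (y − y*)
2.1 π = 1.31 − 1.2 + 1.1 × 2.8 − 0.7 × (-3.3) = 5.5
π = 5.5 / 2.1 = 2.62

2.62%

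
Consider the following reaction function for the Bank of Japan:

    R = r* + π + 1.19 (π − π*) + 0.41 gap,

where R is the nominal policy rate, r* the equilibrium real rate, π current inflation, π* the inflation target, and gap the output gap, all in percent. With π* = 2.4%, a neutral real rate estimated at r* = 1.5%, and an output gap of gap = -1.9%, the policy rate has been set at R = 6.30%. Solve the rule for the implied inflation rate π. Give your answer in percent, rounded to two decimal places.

Collecting π: R = r* + (1 + 1.19) π − 1.19 π* + 0.41 gap
2.19 π = 6.30 − 1.5 + 1.19 × 2.4 − 0.41 × (-1.9) = 8.435
π = 8.435 / 2.19 = 3.85

3.85%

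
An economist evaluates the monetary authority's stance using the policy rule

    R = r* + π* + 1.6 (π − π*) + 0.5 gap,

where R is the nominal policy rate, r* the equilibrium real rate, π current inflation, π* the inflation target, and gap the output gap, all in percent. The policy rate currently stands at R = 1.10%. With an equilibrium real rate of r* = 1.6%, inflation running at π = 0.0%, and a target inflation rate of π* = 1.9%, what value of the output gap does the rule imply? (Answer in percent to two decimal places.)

0.5 gap = 1.10 − 1.6 − 1.9 − 1.6 × (0.0 − 1.9) = 0.64
gap = 0.64 / 0.5 = 1.28

1.28%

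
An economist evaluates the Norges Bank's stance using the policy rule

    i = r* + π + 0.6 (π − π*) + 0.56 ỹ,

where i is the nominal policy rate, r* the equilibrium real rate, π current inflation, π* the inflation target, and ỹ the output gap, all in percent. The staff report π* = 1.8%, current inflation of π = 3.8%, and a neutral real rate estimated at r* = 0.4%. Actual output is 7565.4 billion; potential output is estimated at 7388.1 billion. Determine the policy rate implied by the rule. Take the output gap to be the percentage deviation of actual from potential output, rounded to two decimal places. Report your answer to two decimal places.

Output gap = 100 × (7565.4 − 7388.1) / 7388.1 = 2.40%.
i = 0.40 + 3.80 + 0.6 × (3.80 − 1.80) + 0.56 × 2.40
   = 0.40 + 3.8 + 1.2 + 1.344 = 6.74

6.74%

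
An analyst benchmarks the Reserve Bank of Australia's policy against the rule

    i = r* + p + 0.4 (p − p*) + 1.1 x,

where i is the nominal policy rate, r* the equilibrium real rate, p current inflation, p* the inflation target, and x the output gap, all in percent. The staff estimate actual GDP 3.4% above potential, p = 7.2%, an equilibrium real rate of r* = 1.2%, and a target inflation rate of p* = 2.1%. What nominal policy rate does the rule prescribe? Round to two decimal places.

Output 3.4% above potential → x = 3.4.
i = 1.2 + 7.2 + 0.4 × (7.2 − 2.1) + 1.1 × 3.4
   = 1.2 + 7.2 + 2.04 + 3.74 = 14.18

14.18%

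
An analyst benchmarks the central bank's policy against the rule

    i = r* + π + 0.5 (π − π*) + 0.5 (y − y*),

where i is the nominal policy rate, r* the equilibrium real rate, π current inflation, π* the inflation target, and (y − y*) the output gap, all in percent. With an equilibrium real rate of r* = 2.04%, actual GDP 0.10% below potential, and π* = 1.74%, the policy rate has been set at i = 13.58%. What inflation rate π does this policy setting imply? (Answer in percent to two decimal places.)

Output 0.10% below potential → (y − y*) = -0.10.
Collecting π: i = r* + (1 + 0.5) π − 0.5 π* + 0.5 (y − y*)
1.5 π = 13.58 − 2.04 + 0.5 × 1.74 − 0.5 × (-0.10) = 12.46
π = 12.46 / 1.5 = 8.31

8.31%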